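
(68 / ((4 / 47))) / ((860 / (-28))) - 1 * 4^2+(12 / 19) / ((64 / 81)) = -2693787 / 65360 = -41.21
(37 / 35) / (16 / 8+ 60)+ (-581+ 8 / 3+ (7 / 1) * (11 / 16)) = -29868077 / 52080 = -573.50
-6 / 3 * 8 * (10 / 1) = -160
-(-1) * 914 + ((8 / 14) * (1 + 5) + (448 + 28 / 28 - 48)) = 9229 / 7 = 1318.43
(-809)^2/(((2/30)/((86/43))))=19634430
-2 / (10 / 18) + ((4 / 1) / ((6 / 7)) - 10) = -134 / 15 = -8.93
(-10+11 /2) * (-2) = 9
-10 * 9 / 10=-9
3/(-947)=-3/947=-0.00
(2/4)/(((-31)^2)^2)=1/1847042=0.00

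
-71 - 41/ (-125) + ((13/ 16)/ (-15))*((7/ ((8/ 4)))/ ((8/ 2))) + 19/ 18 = -10031593/ 144000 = -69.66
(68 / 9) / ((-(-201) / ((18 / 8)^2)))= 51 / 268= 0.19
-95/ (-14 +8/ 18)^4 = -623295/ 221533456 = -0.00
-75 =-75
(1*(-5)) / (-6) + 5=35 / 6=5.83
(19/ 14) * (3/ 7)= 57/ 98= 0.58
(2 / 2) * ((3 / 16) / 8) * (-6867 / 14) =-2943 / 256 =-11.50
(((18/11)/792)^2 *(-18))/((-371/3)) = 27/43454488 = 0.00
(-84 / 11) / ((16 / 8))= -42 / 11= -3.82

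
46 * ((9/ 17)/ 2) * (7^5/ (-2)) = -3479049/ 34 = -102324.97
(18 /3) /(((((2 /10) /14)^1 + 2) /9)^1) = 1260 /47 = 26.81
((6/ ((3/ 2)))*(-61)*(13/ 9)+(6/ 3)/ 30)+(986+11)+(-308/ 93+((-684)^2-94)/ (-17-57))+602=-262090529/ 51615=-5077.80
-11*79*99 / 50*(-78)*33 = 110721897 / 25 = 4428875.88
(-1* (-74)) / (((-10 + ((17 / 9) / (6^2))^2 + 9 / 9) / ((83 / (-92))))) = 161190648 / 21723385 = 7.42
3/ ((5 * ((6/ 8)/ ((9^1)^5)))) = 236196/ 5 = 47239.20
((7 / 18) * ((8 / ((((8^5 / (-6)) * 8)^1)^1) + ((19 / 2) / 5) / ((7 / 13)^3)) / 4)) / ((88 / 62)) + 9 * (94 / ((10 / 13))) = 13996323221753 / 12716605440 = 1100.63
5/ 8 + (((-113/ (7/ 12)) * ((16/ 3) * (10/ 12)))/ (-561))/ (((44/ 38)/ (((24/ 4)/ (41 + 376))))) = 92813905/ 144105192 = 0.64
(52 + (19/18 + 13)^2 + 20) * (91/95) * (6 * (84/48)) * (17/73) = 945772373/1497960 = 631.37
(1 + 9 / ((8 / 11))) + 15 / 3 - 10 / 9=1243 / 72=17.26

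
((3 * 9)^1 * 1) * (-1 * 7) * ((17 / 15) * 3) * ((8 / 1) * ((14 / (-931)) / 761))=0.10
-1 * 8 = -8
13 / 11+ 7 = 90 / 11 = 8.18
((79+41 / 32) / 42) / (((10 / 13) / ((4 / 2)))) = 4771 / 960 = 4.97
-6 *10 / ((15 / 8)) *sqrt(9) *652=-62592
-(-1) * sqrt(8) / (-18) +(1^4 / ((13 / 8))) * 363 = 223.23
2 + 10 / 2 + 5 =12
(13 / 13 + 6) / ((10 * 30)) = 7 / 300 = 0.02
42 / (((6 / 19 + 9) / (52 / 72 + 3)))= 8911 / 531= 16.78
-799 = -799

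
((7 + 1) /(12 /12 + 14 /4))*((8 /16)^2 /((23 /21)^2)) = 196 /529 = 0.37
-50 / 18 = -25 / 9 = -2.78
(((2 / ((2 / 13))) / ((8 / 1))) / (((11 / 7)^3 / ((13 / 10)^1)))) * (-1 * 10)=-57967 / 10648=-5.44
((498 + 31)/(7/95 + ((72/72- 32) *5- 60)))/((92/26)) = -28405/40836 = -0.70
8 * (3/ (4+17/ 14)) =336/ 73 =4.60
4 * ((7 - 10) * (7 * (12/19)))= -1008/19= -53.05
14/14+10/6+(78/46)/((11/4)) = 2492/759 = 3.28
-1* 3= -3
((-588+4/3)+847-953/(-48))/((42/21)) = 4483/32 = 140.09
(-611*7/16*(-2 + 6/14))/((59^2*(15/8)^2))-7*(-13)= 71300359/783225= 91.03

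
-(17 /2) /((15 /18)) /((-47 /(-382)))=-19482 /235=-82.90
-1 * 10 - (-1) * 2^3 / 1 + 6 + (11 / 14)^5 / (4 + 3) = 15220123 / 3764768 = 4.04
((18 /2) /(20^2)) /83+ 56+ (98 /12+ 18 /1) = 8183827 /99600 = 82.17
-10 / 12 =-0.83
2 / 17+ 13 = 223 / 17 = 13.12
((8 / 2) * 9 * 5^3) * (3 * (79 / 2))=533250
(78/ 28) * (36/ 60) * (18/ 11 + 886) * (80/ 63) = 1883.96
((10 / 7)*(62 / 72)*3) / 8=155 / 336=0.46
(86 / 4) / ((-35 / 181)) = -7783 / 70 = -111.19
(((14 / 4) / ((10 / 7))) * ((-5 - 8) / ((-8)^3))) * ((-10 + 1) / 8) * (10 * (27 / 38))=-154791 / 311296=-0.50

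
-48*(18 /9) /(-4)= 24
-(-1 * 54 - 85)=139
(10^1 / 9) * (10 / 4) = 25 / 9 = 2.78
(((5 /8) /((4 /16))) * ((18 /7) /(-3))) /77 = -15 /539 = -0.03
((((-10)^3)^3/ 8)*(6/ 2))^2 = 140625000000000000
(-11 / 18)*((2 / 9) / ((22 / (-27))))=1 / 6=0.17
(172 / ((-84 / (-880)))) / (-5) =-7568 / 21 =-360.38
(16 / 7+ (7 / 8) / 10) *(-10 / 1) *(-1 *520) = 86385 / 7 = 12340.71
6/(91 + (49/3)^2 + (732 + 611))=54/15307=0.00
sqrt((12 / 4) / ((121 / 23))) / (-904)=-sqrt(69) / 9944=-0.00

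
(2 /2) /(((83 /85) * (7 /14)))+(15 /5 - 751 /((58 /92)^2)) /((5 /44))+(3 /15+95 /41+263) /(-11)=-2616678223579 /157405765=-16623.78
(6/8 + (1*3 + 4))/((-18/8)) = -31/9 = -3.44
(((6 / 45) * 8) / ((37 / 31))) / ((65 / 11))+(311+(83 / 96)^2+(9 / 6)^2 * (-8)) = 32570564257 / 110822400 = 293.90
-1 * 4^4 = -256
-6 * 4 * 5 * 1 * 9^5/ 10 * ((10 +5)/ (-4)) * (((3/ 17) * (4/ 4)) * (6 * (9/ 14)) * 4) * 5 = 4304672100/ 119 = 36173715.13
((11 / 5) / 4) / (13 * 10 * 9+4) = 11 / 23480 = 0.00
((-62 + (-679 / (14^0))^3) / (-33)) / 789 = 34782989 / 2893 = 12023.16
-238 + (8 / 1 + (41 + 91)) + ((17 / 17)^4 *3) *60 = 82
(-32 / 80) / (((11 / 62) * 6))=-62 / 165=-0.38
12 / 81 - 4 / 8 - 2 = -127 / 54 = -2.35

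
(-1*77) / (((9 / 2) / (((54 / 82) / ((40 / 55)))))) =-2541 / 164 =-15.49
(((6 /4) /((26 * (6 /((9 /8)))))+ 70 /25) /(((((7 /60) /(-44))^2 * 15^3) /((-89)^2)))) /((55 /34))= 138559898488 /238875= 580051.90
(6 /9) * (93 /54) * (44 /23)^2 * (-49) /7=-420112 /14283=-29.41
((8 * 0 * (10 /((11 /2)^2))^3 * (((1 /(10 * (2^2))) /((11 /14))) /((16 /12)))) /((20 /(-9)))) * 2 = 0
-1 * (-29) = 29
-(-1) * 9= 9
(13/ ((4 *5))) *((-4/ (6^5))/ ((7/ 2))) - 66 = -8981293/ 136080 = -66.00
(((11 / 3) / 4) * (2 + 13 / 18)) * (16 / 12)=3.33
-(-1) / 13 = 1 / 13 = 0.08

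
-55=-55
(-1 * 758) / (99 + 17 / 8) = -6064 / 809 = -7.50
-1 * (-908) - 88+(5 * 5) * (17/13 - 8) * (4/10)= 9790/13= 753.08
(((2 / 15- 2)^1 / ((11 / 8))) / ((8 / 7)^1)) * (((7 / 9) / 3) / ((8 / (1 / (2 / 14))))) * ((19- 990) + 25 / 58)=135159493 / 516780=261.54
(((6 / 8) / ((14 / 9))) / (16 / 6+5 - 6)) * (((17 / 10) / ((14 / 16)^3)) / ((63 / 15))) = 14688 / 84035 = 0.17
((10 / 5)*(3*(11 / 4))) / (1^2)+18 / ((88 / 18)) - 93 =-801 / 11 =-72.82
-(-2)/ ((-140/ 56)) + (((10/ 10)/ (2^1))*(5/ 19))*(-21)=-677/ 190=-3.56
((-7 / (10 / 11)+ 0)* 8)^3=-29218112 / 125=-233744.90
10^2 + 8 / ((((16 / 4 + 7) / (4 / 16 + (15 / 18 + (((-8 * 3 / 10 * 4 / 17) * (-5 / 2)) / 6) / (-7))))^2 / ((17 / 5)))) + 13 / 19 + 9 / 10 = 8775672128 / 86178015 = 101.83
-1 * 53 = -53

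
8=8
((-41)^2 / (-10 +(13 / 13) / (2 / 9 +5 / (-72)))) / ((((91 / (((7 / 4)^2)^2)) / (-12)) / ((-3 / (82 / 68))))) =-23668029 / 15808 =-1497.22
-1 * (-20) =20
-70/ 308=-5/ 22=-0.23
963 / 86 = 11.20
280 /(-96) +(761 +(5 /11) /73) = 7304951 /9636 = 758.09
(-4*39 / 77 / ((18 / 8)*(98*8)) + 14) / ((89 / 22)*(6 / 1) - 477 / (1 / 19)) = -158453 / 102309354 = -0.00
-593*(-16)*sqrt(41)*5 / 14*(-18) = -426960*sqrt(41) / 7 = -390553.99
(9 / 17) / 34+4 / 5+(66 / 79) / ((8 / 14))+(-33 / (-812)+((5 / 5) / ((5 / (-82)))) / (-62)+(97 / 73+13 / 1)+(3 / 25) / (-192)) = 283786739901341 / 16781296414400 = 16.91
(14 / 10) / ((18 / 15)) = 7 / 6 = 1.17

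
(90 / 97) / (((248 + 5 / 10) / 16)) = 2880 / 48209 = 0.06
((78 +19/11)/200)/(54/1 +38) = 877/202400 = 0.00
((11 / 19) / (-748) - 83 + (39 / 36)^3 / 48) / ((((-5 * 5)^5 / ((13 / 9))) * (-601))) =-28898438413 / 1415156670000000000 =-0.00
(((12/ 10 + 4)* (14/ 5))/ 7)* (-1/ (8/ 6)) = -1.56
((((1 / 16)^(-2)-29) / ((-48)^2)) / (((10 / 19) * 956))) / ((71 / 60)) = 0.00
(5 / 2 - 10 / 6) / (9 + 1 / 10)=25 / 273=0.09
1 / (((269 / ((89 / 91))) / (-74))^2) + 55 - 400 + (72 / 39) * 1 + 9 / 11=-2256006441622 / 6591435851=-342.26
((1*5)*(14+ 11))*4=500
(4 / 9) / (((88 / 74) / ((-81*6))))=-1998 / 11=-181.64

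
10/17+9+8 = 299/17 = 17.59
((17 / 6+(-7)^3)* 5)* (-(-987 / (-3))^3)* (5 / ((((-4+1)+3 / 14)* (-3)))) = 36237783899.07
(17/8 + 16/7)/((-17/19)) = -4693/952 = -4.93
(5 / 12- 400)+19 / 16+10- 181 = -569.40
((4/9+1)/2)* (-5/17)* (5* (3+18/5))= -715/102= -7.01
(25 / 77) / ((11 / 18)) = 450 / 847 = 0.53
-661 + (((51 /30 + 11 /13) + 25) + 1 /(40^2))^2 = 42323018729 /432640000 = 97.83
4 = 4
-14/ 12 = -7/ 6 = -1.17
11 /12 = 0.92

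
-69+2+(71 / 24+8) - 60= -2785 / 24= -116.04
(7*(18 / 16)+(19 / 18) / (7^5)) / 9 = 0.88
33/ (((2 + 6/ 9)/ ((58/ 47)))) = 2871/ 188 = 15.27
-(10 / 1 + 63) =-73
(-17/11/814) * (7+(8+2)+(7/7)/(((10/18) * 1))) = -799/22385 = -0.04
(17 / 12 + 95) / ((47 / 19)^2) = 417677 / 26508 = 15.76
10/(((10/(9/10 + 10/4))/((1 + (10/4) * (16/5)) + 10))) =323/5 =64.60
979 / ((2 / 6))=2937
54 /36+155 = 313 /2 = 156.50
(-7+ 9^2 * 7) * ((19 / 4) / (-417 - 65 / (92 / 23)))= -10640 / 1733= -6.14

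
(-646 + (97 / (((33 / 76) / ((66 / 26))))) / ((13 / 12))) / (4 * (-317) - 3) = 20710 / 214799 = 0.10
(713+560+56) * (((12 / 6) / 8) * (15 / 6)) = 6645 / 8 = 830.62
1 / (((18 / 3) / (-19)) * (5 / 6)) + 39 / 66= -353 / 110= -3.21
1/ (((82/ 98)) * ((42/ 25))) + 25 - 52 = -6467/ 246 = -26.29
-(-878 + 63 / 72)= 7017 / 8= 877.12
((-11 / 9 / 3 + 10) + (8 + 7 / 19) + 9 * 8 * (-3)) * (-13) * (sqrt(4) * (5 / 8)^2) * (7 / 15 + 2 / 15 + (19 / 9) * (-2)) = -538194215 / 73872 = -7285.50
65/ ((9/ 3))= 65/ 3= 21.67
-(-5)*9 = 45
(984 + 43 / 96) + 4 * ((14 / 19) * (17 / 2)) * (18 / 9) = 1887025 / 1824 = 1034.55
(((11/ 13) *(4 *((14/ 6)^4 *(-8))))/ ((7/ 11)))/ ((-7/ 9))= 189728/ 117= 1621.61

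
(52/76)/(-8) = -13/152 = -0.09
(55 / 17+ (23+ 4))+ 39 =1177 / 17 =69.24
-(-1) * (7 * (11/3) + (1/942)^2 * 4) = 5693920/221841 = 25.67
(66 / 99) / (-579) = -2 / 1737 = -0.00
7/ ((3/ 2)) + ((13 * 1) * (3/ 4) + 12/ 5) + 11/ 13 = 13777/ 780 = 17.66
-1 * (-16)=16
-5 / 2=-2.50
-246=-246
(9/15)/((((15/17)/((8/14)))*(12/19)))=323/525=0.62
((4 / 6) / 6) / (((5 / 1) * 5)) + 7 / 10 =317 / 450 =0.70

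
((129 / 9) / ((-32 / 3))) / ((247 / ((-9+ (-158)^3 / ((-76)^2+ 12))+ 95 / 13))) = 17268327 / 4646317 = 3.72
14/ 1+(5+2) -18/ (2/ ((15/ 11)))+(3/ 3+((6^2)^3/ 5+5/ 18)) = 9341.21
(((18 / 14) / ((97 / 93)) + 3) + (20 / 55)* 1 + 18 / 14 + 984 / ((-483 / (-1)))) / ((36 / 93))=20.46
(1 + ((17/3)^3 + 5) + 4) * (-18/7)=-10366/21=-493.62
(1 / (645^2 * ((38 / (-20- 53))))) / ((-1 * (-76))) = -73 / 1201480200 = -0.00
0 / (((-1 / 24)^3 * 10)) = 0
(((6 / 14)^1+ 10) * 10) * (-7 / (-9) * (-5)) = -3650 / 9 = -405.56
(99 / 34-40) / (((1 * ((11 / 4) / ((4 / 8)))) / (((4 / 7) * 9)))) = -45396 / 1309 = -34.68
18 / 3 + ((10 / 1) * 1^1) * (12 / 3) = 46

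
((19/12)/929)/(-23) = -19/256404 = -0.00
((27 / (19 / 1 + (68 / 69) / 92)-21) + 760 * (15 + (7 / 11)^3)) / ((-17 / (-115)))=10691778710827 / 136531318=78310.08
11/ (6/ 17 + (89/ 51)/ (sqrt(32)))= 323136/ 2447 - 199716 * sqrt(2)/ 2447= 16.63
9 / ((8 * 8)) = 9 / 64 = 0.14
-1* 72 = -72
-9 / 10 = -0.90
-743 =-743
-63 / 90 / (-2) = 7 / 20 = 0.35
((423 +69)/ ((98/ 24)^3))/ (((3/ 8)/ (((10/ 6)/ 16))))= 236160/ 117649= 2.01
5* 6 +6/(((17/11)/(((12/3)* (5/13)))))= 35.97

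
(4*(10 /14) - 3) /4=-1 /28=-0.04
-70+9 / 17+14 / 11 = -12753 / 187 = -68.20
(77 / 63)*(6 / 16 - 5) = -407 / 72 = -5.65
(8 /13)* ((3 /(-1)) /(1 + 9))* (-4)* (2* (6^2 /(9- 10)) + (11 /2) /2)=-3324 /65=-51.14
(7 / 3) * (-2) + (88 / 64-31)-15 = -1183 / 24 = -49.29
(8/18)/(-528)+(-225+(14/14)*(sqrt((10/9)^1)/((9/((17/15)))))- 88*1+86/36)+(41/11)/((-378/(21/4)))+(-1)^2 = -735761/2376+17*sqrt(10)/405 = -309.53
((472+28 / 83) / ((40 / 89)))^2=760888099521 / 688900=1104497.17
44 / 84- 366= -7675 / 21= -365.48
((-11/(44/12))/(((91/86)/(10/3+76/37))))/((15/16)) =-63296/3885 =-16.29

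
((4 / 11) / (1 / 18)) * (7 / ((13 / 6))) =3024 / 143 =21.15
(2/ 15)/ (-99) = -2/ 1485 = -0.00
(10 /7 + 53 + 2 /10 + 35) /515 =3137 /18025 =0.17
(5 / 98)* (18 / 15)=3 / 49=0.06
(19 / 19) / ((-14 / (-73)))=73 / 14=5.21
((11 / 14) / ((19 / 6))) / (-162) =-11 / 7182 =-0.00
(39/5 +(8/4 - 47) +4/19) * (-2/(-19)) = -7028/1805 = -3.89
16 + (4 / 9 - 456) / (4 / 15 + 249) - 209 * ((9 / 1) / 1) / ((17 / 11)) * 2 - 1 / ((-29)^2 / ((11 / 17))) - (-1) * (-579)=-480958184528 / 160369449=-2999.06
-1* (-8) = 8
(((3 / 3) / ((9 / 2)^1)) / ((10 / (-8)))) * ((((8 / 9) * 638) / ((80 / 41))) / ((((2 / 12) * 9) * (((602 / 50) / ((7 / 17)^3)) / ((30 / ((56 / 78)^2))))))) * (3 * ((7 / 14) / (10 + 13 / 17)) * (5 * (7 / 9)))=-386811425 / 61401807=-6.30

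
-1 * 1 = -1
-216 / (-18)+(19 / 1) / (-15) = 161 / 15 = 10.73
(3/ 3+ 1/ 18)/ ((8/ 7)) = 0.92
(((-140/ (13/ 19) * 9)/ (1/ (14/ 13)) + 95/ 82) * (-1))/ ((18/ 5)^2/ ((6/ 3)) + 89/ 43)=231.82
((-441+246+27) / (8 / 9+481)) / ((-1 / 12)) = 18144 / 4337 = 4.18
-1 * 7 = -7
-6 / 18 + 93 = 278 / 3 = 92.67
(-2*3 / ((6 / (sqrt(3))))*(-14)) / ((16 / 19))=133*sqrt(3) / 8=28.80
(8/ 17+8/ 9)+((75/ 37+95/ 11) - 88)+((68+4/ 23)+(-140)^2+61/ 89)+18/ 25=62439293060291/ 3186718425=19593.60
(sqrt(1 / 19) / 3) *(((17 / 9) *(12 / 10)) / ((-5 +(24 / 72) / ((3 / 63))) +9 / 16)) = 544 *sqrt(19) / 35055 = 0.07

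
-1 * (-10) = 10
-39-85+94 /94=-123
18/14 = 9/7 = 1.29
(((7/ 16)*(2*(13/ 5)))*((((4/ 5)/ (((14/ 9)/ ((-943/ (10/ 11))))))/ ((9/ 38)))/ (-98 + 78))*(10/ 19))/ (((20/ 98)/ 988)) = 1632077447/ 2500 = 652830.98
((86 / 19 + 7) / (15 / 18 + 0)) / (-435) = -438 / 13775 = -0.03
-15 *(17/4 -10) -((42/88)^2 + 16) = 135563/1936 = 70.02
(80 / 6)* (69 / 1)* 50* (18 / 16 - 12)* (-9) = 4502250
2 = 2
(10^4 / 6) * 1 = 5000 / 3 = 1666.67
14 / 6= 7 / 3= 2.33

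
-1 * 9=-9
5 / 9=0.56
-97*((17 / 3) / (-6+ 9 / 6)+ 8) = -17654 / 27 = -653.85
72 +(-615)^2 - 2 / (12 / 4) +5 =378301.33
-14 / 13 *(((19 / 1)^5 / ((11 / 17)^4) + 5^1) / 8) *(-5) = 1809555455610 / 190333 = 9507313.26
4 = 4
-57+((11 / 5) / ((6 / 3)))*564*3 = 9021 / 5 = 1804.20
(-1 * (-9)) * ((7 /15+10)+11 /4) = 2379 /20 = 118.95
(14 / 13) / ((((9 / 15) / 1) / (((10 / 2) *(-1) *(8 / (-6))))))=1400 / 117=11.97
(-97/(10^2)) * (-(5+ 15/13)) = 388/65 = 5.97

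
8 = 8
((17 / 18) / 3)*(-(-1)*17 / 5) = 289 / 270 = 1.07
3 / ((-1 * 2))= -3 / 2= -1.50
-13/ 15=-0.87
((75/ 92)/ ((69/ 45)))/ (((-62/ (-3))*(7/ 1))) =0.00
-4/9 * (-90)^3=324000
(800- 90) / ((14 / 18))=6390 / 7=912.86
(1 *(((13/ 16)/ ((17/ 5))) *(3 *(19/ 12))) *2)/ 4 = 0.57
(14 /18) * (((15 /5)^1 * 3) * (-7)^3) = -2401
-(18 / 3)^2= -36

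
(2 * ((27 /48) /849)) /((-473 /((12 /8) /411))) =-3 /293418928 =-0.00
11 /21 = 0.52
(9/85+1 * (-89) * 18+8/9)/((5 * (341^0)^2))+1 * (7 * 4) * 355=36795731/3825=9619.80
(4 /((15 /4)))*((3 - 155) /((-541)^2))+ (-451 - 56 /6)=-2020964737 /4390215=-460.33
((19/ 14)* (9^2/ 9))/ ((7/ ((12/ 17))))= 1026/ 833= 1.23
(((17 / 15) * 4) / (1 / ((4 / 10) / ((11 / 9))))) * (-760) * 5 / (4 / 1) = -15504 / 11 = -1409.45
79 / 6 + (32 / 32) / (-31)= 2443 / 186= 13.13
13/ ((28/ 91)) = 169/ 4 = 42.25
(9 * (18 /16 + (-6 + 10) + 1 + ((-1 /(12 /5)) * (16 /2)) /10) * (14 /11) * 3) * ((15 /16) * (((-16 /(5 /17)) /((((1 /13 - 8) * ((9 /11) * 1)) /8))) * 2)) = 2580396 /103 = 25052.39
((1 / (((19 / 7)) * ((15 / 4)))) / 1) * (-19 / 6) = -14 / 45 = -0.31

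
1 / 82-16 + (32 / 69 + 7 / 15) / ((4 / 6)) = -68802 / 4715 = -14.59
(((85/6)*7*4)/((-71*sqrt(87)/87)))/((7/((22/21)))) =-3740*sqrt(87)/4473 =-7.80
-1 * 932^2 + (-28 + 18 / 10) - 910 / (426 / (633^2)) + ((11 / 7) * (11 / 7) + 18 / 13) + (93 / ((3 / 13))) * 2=-389805237167 / 226135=-1723772.25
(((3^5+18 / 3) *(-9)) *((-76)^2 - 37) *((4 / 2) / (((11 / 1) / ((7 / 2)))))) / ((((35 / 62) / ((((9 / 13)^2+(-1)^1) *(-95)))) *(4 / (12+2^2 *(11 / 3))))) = -4781183312.66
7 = 7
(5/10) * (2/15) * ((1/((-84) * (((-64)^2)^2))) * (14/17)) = -1/25669140480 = -0.00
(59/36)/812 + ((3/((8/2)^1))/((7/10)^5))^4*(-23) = -3039018077465184062984563/333212504058827716176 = -9120.36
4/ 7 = 0.57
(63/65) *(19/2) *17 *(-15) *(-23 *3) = 4212243/26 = 162009.35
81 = 81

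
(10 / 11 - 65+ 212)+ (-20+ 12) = 1539 / 11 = 139.91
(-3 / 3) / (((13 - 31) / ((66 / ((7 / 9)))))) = 33 / 7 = 4.71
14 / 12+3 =25 / 6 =4.17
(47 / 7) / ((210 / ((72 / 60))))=47 / 1225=0.04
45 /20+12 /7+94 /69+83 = 88.33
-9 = -9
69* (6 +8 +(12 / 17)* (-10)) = 8142 / 17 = 478.94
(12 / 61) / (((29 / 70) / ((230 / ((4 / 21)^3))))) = 111826575 / 7076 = 15803.64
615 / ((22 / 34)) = 10455 / 11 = 950.45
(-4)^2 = 16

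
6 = 6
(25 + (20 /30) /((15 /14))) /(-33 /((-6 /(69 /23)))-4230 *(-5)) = 2306 /1904985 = 0.00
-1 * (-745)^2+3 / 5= -2775122 / 5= -555024.40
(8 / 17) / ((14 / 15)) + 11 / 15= 2209 / 1785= 1.24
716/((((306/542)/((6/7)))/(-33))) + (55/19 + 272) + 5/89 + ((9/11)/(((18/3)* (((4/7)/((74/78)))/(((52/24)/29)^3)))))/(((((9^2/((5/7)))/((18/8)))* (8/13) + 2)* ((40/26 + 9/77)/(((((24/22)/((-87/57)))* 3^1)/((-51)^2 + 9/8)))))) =-668977634143132294252430603/18792957876921793494468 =-35597.25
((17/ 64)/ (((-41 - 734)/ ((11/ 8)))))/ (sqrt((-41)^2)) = -187/ 16268800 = -0.00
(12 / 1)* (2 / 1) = 24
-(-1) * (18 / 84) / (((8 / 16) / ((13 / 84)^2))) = 169 / 16464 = 0.01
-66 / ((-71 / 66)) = 4356 / 71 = 61.35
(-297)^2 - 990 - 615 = 86604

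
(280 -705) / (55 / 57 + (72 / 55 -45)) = 1332375 / 133946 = 9.95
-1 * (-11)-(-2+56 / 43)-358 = -14891 / 43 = -346.30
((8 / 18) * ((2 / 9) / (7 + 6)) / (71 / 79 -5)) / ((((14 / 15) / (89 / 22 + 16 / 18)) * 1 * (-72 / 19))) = 0.00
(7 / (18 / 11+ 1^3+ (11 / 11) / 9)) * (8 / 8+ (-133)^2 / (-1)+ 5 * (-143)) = -12753279 / 272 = -46887.06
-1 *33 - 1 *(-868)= 835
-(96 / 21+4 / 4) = -39 / 7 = -5.57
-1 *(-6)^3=216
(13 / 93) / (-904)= -13 / 84072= -0.00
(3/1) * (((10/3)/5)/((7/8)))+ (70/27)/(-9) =3398/1701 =2.00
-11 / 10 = -1.10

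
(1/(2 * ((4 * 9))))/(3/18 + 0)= 1/12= 0.08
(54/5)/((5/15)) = 162/5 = 32.40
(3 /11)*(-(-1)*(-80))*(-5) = 1200 /11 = 109.09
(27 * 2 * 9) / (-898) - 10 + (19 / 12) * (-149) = -1327915 / 5388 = -246.46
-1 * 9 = -9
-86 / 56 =-1.54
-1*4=-4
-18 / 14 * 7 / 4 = -9 / 4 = -2.25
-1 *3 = -3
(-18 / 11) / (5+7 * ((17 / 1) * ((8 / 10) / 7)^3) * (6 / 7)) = -771750 / 2429933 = -0.32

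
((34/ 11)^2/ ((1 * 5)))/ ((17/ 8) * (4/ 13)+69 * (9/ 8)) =120224/ 4925305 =0.02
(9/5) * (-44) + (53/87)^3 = -260022803/3292515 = -78.97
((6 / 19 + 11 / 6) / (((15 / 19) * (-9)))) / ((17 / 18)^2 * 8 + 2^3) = -49 / 2452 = -0.02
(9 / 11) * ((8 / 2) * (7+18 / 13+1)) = 4392 / 143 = 30.71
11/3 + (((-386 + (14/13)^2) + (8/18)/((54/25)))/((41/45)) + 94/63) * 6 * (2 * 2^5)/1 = -70513402537/436527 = -161532.74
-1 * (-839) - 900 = -61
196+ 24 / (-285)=18612 / 95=195.92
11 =11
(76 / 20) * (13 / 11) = 4.49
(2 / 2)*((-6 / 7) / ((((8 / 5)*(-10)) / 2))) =3 / 28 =0.11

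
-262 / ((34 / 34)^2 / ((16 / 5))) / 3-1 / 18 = -25157 / 90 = -279.52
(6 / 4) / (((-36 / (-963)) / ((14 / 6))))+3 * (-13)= 54.62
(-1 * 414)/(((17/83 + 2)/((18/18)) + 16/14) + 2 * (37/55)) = -13229370/149969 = -88.21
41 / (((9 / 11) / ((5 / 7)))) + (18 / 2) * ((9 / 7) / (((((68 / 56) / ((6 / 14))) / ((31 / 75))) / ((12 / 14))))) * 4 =7793377 / 187425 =41.58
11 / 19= 0.58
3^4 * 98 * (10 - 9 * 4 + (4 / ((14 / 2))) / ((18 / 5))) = -205128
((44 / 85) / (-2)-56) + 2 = -4612 / 85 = -54.26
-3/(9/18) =-6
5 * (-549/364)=-2745/364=-7.54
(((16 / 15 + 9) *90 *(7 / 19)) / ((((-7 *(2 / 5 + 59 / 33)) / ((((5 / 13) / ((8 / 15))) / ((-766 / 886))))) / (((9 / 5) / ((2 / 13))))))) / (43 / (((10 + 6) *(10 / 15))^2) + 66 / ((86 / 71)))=8201188828800 / 2115497041127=3.88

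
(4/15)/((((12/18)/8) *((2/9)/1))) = 72/5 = 14.40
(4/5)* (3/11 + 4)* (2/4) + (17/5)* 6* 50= 56194/55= 1021.71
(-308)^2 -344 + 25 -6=94539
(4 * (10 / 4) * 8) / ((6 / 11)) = 440 / 3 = 146.67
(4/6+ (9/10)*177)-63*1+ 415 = 15359/30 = 511.97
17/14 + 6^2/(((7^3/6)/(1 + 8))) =4721/686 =6.88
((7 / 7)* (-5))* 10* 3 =-150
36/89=0.40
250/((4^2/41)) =5125/8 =640.62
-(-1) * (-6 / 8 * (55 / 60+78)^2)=-896809 / 192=-4670.88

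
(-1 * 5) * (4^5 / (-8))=640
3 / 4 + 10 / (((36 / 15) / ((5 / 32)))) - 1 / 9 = 743 / 576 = 1.29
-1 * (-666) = 666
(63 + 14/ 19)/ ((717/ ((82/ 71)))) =99302/ 967233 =0.10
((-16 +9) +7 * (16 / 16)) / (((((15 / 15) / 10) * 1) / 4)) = 0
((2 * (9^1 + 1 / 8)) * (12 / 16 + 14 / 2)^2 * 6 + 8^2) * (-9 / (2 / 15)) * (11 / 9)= -35063655 / 64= -547869.61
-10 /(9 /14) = -140 /9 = -15.56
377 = 377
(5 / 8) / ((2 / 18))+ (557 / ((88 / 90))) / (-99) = -125 / 968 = -0.13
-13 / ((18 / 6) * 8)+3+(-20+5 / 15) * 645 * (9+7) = -4870981 / 24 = -202957.54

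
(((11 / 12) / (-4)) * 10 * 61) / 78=-3355 / 1872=-1.79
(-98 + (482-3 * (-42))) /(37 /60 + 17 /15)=2040 /7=291.43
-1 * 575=-575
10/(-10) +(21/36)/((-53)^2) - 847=-848.00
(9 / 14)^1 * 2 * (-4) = -36 / 7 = -5.14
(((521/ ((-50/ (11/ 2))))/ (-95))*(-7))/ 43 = -40117/ 408500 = -0.10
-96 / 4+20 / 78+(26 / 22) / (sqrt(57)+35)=-11879503 / 501072 - 13*sqrt(57) / 12848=-23.72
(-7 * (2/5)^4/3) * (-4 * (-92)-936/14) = -33728/1875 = -17.99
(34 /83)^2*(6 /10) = 0.10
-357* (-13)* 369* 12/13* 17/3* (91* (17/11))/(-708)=-1154815389/649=-1779376.56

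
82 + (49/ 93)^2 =711619/ 8649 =82.28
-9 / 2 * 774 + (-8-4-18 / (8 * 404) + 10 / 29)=-163773781 / 46864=-3494.66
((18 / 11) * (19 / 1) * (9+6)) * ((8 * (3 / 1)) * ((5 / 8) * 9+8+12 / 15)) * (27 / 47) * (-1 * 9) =-431569458 / 517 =-834757.17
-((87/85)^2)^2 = -57289761/52200625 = -1.10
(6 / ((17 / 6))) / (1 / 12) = 432 / 17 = 25.41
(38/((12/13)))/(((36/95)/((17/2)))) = 398905/432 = 923.39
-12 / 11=-1.09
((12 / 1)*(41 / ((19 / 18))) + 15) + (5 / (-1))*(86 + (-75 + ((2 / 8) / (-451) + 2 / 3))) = 43473077 / 102828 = 422.77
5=5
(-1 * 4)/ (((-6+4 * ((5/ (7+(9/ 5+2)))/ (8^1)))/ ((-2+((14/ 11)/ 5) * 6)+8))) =178848/ 34265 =5.22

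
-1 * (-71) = 71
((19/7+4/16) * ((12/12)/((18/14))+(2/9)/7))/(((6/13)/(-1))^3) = -3099967/127008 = -24.41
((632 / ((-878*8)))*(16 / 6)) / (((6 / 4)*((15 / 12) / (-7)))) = 17696 / 19755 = 0.90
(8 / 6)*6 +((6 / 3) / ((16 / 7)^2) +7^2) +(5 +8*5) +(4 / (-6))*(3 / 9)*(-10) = 120505 / 1152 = 104.61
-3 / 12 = -1 / 4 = -0.25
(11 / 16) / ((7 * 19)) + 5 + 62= 142587 / 2128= 67.01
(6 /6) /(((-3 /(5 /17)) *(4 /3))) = -5 /68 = -0.07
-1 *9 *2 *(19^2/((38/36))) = -6156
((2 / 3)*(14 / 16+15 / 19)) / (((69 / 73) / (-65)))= -76.31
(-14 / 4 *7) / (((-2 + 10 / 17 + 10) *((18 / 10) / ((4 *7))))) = -29155 / 657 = -44.38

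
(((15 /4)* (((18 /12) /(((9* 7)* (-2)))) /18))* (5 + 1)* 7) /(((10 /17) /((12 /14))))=-17 /112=-0.15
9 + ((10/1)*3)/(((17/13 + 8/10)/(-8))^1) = -14367/137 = -104.87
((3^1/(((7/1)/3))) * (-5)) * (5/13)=-225/91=-2.47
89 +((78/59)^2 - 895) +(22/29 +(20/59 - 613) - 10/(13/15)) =-1873614459/1312337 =-1427.69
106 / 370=53 / 185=0.29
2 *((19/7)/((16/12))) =57/14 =4.07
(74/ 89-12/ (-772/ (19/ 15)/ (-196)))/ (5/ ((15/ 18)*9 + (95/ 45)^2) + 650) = -251835181/ 54101538050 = -0.00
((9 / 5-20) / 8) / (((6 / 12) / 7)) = -637 / 20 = -31.85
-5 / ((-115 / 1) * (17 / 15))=15 / 391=0.04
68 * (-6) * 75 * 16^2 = -7833600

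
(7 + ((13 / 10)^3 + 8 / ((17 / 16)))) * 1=284349 / 17000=16.73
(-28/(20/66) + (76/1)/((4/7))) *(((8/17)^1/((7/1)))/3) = 232/255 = 0.91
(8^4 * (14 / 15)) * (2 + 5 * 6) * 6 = 3670016 / 5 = 734003.20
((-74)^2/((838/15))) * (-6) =-246420/419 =-588.11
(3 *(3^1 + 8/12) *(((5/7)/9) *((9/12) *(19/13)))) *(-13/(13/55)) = -52.63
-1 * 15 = -15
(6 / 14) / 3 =1 / 7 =0.14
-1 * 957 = -957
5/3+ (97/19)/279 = 8932/5301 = 1.68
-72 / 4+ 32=14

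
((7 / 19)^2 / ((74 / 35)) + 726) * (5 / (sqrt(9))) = 96980395 / 80142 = 1210.11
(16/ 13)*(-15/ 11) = -1.68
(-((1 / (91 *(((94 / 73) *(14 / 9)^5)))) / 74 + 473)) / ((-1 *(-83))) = -161028332763569 / 28256556578432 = -5.70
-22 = -22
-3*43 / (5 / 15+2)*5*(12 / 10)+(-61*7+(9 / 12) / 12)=-84969 / 112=-758.65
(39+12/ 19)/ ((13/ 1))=753/ 247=3.05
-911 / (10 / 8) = -3644 / 5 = -728.80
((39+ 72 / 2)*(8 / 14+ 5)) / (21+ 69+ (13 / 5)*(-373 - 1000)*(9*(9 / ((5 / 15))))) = -1625 / 3373111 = -0.00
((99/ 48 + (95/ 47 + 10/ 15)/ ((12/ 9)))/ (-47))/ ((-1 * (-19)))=-3067/ 671536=-0.00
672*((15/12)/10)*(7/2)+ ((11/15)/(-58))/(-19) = 4859831/16530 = 294.00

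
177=177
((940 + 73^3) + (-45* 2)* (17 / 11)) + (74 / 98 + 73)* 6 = 210350377 / 539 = 390260.44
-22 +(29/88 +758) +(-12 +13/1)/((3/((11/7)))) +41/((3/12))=900.85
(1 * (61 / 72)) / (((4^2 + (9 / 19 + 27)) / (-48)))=-1159 / 1239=-0.94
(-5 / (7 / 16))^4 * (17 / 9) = 696320000 / 21609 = 32223.61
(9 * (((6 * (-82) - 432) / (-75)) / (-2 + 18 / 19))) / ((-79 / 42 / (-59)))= -32627826 / 9875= -3304.08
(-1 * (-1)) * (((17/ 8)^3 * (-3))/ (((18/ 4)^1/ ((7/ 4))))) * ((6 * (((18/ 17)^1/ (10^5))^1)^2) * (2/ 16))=-9639/ 10240000000000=-0.00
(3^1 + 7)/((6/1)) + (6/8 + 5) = 89/12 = 7.42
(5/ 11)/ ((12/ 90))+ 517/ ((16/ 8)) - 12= 2749/ 11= 249.91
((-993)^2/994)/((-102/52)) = -4272879/8449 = -505.73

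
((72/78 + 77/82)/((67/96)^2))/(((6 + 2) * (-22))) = -571680/26319007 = -0.02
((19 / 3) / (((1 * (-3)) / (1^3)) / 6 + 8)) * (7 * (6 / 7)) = 76 / 15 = 5.07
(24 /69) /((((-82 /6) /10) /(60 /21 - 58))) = 92640 /6601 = 14.03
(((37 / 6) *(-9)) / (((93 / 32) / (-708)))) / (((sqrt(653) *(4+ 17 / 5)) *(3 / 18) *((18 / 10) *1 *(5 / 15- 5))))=-283200 *sqrt(653) / 141701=-51.07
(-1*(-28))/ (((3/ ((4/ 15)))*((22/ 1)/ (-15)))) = -56/ 33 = -1.70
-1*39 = -39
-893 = -893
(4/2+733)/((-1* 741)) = -245/247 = -0.99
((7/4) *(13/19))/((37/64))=1456/703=2.07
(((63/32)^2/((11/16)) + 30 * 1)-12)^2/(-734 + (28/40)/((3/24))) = -461538135/601677824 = -0.77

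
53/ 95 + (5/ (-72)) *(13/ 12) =39617/ 82080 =0.48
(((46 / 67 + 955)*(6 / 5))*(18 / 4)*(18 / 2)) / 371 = 15559533 / 124285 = 125.19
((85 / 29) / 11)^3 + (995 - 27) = 31423596837 / 32461759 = 968.02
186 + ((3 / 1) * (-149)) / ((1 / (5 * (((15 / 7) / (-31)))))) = 73887 / 217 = 340.49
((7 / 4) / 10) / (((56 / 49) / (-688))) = -2107 / 20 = -105.35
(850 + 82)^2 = 868624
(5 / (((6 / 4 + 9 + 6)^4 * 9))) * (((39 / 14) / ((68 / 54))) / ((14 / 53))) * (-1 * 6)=-13780 / 36587859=-0.00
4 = 4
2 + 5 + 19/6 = 61/6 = 10.17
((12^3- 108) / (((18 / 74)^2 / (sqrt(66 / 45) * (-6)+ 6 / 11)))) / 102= 27380 / 187- 5476 * sqrt(330) / 51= -1804.10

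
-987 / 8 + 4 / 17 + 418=294.86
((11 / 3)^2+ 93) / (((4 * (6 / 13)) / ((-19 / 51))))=-118313 / 5508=-21.48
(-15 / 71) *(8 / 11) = -120 / 781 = -0.15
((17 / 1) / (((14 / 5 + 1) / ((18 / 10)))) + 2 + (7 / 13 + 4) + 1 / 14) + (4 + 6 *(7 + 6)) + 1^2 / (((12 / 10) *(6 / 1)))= 6025307 / 62244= 96.80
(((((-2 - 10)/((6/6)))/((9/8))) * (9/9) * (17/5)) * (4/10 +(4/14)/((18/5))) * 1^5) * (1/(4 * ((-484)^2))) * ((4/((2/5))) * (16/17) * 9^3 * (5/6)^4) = -18875/307461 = -0.06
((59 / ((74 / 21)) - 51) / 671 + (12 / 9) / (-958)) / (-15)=3742103 / 1070291970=0.00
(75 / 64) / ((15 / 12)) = 15 / 16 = 0.94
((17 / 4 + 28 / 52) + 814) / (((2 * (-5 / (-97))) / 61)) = 251928109 / 520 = 484477.13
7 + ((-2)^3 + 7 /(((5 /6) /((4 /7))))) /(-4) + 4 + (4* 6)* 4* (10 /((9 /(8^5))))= 52428977 /15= 3495265.13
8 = 8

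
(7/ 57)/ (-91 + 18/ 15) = -35/ 25593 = -0.00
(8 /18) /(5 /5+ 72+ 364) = 4 /3933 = 0.00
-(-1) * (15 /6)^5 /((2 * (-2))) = -3125 /128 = -24.41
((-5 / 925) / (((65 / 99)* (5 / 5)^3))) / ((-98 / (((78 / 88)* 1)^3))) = 41067 / 701993600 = 0.00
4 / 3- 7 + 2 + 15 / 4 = 1 / 12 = 0.08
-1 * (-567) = 567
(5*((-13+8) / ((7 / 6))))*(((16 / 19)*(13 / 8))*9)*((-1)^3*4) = 140400 / 133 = 1055.64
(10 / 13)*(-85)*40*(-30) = 1020000 / 13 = 78461.54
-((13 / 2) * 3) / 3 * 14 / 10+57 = 479 / 10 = 47.90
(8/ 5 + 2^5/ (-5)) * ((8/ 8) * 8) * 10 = -384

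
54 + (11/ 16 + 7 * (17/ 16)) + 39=809/ 8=101.12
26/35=0.74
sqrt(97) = 9.85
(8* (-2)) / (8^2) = -1 / 4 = -0.25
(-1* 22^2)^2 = 234256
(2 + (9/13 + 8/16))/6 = 83/156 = 0.53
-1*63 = -63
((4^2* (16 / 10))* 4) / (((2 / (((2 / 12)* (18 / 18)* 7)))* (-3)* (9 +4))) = -896 / 585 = -1.53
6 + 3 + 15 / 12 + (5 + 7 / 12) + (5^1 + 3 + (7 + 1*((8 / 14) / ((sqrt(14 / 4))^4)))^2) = 51875141 / 705894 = 73.49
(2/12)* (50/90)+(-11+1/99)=-6473/594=-10.90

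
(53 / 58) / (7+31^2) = 53 / 56144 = 0.00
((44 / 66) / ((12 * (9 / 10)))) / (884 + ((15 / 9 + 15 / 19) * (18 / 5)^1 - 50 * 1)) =95 / 1297134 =0.00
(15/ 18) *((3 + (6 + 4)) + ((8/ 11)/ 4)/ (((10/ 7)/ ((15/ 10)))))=1451/ 132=10.99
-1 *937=-937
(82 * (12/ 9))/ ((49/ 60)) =6560/ 49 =133.88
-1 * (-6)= 6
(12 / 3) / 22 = 2 / 11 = 0.18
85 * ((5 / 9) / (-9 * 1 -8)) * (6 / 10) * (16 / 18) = -40 / 27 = -1.48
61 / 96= 0.64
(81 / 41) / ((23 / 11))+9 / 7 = 2.23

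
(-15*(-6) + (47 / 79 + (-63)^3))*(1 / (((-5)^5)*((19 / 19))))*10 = 39493112 / 49375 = 799.86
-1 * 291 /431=-291 /431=-0.68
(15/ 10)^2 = 9/ 4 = 2.25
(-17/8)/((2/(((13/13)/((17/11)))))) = -11/16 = -0.69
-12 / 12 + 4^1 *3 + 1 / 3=34 / 3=11.33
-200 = -200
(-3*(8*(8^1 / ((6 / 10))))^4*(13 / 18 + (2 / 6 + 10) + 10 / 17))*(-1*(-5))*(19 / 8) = -221829529600000 / 4131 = -53698748390.22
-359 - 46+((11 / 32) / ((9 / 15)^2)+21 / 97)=-11281357 / 27936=-403.83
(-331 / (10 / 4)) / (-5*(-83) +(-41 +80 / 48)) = -1986 / 5635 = -0.35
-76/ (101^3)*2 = -152/ 1030301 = -0.00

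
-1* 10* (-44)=440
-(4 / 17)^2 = -16 / 289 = -0.06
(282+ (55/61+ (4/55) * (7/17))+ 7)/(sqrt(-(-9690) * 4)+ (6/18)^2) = -148826232/179064747565+ 2678872176 * sqrt(9690)/179064747565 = 1.47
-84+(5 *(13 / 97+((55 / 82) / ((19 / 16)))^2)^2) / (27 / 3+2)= -3198030777656545951 / 38114127669584219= -83.91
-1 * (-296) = 296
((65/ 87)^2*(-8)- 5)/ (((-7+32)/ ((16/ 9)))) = -229264/ 340605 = -0.67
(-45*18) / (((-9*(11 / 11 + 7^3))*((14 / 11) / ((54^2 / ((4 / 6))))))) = 1082565 / 1204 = 899.14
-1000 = -1000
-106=-106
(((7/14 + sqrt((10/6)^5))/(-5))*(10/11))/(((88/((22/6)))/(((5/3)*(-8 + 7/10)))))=73/1584 + 1825*sqrt(15)/21384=0.38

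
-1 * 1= -1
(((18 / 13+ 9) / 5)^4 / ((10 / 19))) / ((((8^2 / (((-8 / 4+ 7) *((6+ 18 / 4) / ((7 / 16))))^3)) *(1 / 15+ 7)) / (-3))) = -613415774250 / 1513733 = -405233.80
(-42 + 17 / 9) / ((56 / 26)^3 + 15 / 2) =-1586234 / 691731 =-2.29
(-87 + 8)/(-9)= 79/9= 8.78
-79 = -79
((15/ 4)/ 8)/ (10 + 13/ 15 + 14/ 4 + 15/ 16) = 225/ 7346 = 0.03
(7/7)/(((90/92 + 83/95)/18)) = 78660/8093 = 9.72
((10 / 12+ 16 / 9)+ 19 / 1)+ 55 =1379 / 18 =76.61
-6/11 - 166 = -166.55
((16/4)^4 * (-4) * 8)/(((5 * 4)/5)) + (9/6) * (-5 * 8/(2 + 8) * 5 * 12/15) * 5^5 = -77048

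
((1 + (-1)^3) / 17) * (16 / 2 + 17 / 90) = 0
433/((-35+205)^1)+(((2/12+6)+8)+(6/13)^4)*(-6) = -401661457/4855370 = -82.73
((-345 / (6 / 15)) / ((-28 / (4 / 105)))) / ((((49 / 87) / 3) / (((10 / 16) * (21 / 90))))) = 10005 / 10976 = 0.91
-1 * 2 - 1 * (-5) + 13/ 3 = 22/ 3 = 7.33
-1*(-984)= 984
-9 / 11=-0.82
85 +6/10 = 428/5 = 85.60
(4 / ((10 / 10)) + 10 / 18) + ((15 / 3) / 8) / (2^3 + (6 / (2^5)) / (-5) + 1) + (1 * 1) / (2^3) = 81743 / 17208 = 4.75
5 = 5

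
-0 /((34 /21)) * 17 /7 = 0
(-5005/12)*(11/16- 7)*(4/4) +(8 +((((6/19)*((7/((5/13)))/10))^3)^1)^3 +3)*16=663876687615041273291275333211/236343528646728515625000000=2808.95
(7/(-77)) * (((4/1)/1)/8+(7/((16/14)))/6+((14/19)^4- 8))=38685863/68809488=0.56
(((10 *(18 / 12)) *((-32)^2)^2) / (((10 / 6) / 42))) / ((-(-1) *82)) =4833679.61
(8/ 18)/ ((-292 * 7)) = -1/ 4599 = -0.00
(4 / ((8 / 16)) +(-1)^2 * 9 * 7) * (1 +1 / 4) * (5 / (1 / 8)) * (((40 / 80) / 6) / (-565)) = -355 / 678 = -0.52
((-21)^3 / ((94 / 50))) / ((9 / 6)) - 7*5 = -155995 / 47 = -3319.04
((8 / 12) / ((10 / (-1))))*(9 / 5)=-3 / 25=-0.12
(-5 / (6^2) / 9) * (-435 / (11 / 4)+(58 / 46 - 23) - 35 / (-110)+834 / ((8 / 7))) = -309305 / 36432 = -8.49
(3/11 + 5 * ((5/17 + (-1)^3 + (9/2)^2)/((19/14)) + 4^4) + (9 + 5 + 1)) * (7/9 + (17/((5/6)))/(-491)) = 158048106091/157007070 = 1006.63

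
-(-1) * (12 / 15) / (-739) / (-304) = 1 / 280820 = 0.00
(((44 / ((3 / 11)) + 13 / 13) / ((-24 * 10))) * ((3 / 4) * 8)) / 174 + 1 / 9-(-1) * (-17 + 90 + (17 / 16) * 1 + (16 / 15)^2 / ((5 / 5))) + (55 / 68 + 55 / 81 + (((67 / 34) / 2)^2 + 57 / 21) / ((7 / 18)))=286909774919 / 3326418900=86.25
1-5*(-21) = 106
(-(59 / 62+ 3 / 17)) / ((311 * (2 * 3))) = -1189 / 1966764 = -0.00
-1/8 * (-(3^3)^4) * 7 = 3720087/8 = 465010.88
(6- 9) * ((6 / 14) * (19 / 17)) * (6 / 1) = -1026 / 119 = -8.62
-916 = -916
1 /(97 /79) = 79 /97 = 0.81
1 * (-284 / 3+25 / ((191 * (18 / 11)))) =-325189 / 3438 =-94.59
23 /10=2.30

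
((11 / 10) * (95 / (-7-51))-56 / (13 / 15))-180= -371597 / 1508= -246.42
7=7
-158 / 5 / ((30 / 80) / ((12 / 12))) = -1264 / 15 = -84.27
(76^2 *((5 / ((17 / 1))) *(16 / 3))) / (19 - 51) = -14440 / 51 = -283.14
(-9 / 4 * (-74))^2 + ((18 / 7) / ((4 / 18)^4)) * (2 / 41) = 7971048 / 287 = 27773.69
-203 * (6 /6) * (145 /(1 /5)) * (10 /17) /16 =-735875 /136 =-5410.85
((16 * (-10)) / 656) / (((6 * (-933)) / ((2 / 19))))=10 / 2180421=0.00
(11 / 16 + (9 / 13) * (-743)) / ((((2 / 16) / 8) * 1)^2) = -27353344 / 13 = -2104103.38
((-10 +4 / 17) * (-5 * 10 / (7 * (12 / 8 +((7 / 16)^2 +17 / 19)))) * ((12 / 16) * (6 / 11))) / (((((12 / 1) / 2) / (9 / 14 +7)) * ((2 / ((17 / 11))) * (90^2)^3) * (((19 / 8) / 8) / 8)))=4547072 / 8257363186235625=0.00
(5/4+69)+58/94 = 13323/188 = 70.87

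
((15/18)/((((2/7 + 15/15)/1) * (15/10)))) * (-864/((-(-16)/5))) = -116.67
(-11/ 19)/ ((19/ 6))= -66/ 361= -0.18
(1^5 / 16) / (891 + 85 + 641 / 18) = 9 / 145672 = 0.00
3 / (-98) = -3 / 98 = -0.03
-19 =-19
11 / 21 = 0.52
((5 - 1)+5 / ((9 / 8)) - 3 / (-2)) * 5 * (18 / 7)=895 / 7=127.86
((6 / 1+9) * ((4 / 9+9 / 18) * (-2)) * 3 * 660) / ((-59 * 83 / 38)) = 2131800 / 4897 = 435.33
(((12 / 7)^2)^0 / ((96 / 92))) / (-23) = -1 / 24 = -0.04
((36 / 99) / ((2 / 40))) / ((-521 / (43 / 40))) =-86 / 5731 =-0.02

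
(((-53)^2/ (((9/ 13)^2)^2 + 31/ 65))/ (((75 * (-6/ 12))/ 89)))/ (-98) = 134722237/ 1399440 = 96.27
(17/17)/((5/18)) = 18/5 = 3.60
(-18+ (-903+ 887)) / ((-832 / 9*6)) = 0.06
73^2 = 5329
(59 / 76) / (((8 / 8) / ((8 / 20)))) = 0.31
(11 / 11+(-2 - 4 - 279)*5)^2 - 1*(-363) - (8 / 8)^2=2028138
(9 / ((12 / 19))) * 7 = 399 / 4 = 99.75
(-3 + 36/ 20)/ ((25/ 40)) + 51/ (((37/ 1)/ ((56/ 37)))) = 0.17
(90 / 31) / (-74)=-45 / 1147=-0.04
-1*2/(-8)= 1/4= 0.25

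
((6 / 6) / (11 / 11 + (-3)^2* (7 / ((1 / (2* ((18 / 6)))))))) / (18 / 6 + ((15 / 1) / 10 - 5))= -2 / 379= -0.01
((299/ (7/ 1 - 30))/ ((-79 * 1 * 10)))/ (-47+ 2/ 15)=-0.00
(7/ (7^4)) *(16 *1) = 0.05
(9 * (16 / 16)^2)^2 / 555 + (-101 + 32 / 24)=-55234 / 555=-99.52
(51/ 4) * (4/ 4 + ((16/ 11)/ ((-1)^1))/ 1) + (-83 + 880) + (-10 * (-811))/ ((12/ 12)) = 391653/ 44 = 8901.20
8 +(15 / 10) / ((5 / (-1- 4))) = 13 / 2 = 6.50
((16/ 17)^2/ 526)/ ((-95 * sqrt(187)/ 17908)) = -208384 * sqrt(187)/ 122751305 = -0.02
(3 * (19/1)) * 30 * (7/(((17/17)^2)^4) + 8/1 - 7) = 13680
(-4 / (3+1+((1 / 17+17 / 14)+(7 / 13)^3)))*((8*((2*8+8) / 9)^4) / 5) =-68535713792 / 1149741945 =-59.61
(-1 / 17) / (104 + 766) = -1 / 14790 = -0.00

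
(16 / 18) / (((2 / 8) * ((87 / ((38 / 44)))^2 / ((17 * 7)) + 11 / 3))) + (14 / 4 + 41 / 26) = 175960990 / 34388211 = 5.12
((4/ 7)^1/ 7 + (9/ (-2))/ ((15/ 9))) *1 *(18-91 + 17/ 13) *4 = 2391512/ 3185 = 750.87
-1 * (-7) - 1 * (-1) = 8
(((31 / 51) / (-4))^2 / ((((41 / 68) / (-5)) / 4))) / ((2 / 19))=-91295 / 12546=-7.28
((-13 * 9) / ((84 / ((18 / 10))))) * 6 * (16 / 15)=-2808 / 175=-16.05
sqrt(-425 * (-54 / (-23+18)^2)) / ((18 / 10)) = 5 * sqrt(102) / 3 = 16.83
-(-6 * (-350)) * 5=-10500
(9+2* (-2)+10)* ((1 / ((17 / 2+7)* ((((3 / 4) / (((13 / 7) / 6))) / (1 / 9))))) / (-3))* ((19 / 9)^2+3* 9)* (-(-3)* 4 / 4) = -94640 / 67797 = -1.40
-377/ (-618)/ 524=377/ 323832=0.00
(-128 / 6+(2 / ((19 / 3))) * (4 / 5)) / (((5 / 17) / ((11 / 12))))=-280874 / 4275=-65.70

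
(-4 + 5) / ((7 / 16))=16 / 7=2.29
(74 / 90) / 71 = 37 / 3195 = 0.01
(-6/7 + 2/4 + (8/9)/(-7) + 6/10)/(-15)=-73/9450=-0.01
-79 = -79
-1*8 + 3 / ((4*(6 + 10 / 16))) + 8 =6 / 53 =0.11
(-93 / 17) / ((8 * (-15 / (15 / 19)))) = 93 / 2584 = 0.04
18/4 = 9/2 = 4.50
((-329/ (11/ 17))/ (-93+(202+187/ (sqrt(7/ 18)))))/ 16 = 4267459/ 96144400 - 285243 *sqrt(14)/ 8740400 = -0.08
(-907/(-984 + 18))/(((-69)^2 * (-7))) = -907/32193882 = -0.00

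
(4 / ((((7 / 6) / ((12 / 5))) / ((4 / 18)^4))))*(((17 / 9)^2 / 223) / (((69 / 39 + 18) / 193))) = 371251712 / 118445503365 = 0.00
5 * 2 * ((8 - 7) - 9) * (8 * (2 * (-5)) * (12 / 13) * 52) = 307200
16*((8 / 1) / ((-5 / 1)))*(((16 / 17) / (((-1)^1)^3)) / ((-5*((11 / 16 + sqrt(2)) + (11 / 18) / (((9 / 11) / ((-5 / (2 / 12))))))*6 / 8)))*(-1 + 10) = 4586471424*sqrt(2) / 37258662425 + 99617734656 / 37258662425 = 2.85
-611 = -611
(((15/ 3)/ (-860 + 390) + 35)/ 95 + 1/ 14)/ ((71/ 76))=54976/ 116795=0.47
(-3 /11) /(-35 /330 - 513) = 18 /33865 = 0.00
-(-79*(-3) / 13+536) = -7205 / 13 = -554.23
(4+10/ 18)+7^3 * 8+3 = 24764/ 9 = 2751.56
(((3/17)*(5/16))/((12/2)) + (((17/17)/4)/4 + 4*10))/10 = 21799/5440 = 4.01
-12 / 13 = -0.92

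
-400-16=-416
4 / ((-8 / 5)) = -5 / 2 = -2.50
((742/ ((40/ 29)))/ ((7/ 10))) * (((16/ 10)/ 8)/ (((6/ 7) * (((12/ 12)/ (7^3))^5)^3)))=1151287284693491240881037435841545626738513/ 60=19188121411558187348017290000000000000000.00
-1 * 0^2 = 0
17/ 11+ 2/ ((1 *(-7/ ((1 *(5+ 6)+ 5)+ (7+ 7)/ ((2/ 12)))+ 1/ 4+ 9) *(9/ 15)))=1.91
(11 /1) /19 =11 /19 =0.58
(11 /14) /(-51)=-11 /714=-0.02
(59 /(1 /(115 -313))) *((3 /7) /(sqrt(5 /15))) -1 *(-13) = 13 -35046 *sqrt(3) /7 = -8658.64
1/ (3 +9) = 1/ 12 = 0.08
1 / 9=0.11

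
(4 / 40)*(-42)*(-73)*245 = 75117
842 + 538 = 1380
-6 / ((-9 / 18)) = 12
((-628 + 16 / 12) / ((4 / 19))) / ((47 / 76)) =-14440 / 3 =-4813.33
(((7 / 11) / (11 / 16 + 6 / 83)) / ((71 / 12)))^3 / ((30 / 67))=15500854352019456 / 2446789480580741945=0.01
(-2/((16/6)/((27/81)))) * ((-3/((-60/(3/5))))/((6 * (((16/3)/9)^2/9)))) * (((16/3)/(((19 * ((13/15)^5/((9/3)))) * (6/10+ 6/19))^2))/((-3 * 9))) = 46708681640625/59360763722244608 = 0.00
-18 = -18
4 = 4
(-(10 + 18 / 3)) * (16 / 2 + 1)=-144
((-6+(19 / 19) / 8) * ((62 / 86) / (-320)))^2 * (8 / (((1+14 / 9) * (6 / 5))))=6368547 / 13935247360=0.00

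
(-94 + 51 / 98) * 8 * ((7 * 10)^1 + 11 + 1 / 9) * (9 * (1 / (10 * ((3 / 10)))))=-26750120 / 147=-181973.61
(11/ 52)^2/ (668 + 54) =121/ 1952288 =0.00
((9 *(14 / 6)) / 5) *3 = 63 / 5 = 12.60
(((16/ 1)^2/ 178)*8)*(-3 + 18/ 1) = 15360/ 89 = 172.58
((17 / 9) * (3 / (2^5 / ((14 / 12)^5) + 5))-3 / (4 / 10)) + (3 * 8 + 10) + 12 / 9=56160227 / 1997202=28.12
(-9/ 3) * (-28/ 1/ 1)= 84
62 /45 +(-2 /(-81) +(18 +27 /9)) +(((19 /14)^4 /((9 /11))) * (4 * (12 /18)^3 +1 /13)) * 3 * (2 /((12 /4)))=9971964341 /303390360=32.87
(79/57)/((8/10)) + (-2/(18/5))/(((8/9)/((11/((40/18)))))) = -1.36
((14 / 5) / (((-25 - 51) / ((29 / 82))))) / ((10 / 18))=-1827 / 77900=-0.02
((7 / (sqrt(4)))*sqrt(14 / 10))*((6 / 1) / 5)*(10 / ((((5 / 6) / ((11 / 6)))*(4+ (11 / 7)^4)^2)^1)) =2663338062*sqrt(35) / 14695500625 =1.07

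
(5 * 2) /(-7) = -10 /7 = -1.43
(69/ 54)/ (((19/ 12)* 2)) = 23/ 57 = 0.40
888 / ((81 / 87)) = 8584 / 9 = 953.78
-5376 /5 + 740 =-1676 /5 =-335.20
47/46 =1.02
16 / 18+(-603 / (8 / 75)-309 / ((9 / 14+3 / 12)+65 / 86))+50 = -827458177 / 142920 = -5789.66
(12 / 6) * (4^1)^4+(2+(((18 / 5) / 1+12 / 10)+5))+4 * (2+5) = 2759 / 5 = 551.80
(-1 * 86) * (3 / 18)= -43 / 3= -14.33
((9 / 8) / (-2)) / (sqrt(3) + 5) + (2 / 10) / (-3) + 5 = 9 * sqrt(3) / 352 + 25373 / 5280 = 4.85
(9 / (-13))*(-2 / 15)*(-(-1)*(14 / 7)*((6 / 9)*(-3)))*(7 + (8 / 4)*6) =-456 / 65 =-7.02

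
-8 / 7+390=2722 / 7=388.86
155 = 155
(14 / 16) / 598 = 7 / 4784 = 0.00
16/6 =8/3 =2.67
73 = 73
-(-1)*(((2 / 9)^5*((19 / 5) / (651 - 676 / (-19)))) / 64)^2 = 130321 / 59335316225658202500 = 0.00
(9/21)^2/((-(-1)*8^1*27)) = 1/1176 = 0.00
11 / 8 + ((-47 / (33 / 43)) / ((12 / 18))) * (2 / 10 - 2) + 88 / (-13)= 914973 / 5720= 159.96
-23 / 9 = -2.56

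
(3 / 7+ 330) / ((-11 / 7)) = -2313 / 11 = -210.27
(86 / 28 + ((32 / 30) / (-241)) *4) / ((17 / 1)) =154549 / 860370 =0.18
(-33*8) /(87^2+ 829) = -132 /4199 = -0.03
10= 10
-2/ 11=-0.18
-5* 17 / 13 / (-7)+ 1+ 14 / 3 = 1802 / 273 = 6.60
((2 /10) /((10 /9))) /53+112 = 296809 /2650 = 112.00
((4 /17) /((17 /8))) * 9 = 288 /289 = 1.00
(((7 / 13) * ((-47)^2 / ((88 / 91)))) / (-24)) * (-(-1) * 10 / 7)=-77315 / 1056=-73.21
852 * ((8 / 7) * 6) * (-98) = -572544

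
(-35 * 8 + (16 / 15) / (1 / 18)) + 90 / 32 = -20639 / 80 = -257.99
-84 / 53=-1.58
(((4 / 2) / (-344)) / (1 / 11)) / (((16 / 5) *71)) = -55 / 195392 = -0.00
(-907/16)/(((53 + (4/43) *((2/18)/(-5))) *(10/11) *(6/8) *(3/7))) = -3003077/820408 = -3.66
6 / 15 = 2 / 5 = 0.40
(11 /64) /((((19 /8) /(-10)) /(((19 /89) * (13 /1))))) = -2.01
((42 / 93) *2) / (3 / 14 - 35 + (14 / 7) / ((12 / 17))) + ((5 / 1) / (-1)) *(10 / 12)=-523553 / 124806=-4.19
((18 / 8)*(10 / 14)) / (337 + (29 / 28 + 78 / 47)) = 235 / 49671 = 0.00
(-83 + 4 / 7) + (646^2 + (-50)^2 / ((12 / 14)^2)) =26500090 / 63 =420636.35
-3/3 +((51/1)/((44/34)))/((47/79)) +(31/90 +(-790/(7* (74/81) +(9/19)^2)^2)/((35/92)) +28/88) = 225891132386989249/12202753317726510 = 18.51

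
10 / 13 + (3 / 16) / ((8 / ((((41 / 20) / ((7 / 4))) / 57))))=851733 / 1106560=0.77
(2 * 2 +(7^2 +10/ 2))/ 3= 58/ 3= 19.33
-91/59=-1.54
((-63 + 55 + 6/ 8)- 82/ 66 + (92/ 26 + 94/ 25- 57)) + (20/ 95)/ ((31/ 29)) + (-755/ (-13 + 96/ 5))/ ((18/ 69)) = -13260650719/ 25268100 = -524.80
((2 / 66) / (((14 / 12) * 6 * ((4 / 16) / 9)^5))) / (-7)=-20155392 / 539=-37394.05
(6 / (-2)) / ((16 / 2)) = -3 / 8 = -0.38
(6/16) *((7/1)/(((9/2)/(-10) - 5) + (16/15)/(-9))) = -0.47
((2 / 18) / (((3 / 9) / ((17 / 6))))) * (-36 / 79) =-34 / 79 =-0.43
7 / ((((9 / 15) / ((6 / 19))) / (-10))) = -36.84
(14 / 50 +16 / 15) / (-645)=-101 / 48375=-0.00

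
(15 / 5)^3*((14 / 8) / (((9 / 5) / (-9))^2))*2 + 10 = 4745 / 2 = 2372.50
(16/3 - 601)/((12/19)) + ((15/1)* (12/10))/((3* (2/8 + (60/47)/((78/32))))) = -63677219/68076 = -935.38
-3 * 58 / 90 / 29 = -1 / 15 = -0.07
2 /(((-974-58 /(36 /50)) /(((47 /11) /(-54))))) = 47 /313203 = 0.00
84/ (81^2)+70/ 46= 77189/ 50301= 1.53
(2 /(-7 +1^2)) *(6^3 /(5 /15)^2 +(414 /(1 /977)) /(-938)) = -236499 /469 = -504.26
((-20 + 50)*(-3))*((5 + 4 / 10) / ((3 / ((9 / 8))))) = -729 / 4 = -182.25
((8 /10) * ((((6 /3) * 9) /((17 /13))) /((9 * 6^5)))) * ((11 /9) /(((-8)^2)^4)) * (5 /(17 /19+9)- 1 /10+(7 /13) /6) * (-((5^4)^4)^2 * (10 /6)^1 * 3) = -929641537368297576904296875 /1407202816425984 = -660630810652.73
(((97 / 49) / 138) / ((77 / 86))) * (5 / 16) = 20855 / 4165392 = 0.01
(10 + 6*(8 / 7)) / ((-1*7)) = -118 / 49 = -2.41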